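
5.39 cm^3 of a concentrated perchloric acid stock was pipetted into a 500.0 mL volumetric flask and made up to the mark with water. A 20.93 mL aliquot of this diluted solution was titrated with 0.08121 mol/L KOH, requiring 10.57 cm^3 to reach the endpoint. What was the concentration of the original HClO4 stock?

3.80 M

n(KOH) = 0.08121 x 0.01057 = 0.0008584 mol.
n(HClO4) in the aliquot = 0.0008584 mol.
[diluted HClO4] = 0.0008584 / 0.02093 = 0.04101 M.
Dilution factor = 500.0/5.390 = 92.76, so [stock] = 0.04101 x 92.76 = 3.80 M.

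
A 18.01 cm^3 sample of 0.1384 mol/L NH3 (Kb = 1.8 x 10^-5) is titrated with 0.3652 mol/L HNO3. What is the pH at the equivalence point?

n(NH3) = 0.1384 x 0.01801 = 0.002493 mol; V(HNO3) at equivalence = 0.002493/0.3652 = 0.006825 L.
At equivalence the base is fully converted to NH4+; total volume = 0.02484 L, so [NH4+] = 0.002493/0.02484 = 0.1004 M.
Ka(NH4+) = Kw/Kb = 1.0e-14 / 1.8 x 10^-5 = 5.56e-10.
[H^+] = sqrt(Ka x [NH4+]) = sqrt(5.56e-10 x 0.1004) = 7.47e-6 M.
pH = -log(7.47e-6) = 5.13.

5.13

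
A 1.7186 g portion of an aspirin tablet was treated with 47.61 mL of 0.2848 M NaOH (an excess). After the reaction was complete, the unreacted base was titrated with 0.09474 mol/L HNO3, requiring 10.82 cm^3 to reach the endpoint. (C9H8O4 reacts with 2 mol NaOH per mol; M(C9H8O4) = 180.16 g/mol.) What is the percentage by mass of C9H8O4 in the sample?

Total n(NaOH) added = 0.2848 x 0.04761 = 0.01356 mol.
n(HNO3) used = 0.09474 x 0.01082 = 0.001025 mol, which equals the excess n(NaOH).
So n(NaOH) consumed by the sample = 0.01356 - 0.001025 = 0.01253 mol.
n(C9H8O4) = 0.01253 / 2 = 0.006267 mol.
mass C9H8O4 = 0.006267 x 180.16 = 1.129 g, so %C9H8O4 = 1.129/1.7186 x 100 = 65.7%.

65.7%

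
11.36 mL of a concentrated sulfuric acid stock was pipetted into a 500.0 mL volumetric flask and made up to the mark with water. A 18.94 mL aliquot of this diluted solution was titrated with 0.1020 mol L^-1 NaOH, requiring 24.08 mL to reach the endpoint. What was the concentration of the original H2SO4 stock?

n(NaOH) = 0.1020 x 0.02408 = 0.002456 mol.
n(H2SO4) in the aliquot = 0.002456 x 1/2 = 0.001228 mol.
[diluted H2SO4] = 0.001228 / 0.01894 = 0.06484 M.
Dilution factor = 500.0/11.36 = 44.01, so [stock] = 0.06484 x 44.01 = 2.85 M.

2.85 M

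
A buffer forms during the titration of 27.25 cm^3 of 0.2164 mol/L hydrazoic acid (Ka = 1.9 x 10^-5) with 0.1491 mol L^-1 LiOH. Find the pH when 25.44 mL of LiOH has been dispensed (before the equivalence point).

4.98

Initial n(HN3) = 0.2164 x 0.02725 = 0.005897 mol.
n(LiOH) added = 0.1491 x 0.02544 = 0.003793 mol, converting that many moles of HN3 to N3-.
Remaining n(HN3) = 0.002104 mol; n(N3-) = 0.003793 mol.
By Henderson-Hasselbalch, pH = pKa + log([A^-]/[HA]) = 4.72 + log(0.003793/0.002104) = 4.72 + (+0.26) = 4.98.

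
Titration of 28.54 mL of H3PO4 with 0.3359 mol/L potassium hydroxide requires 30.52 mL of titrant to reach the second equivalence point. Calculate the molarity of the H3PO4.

n(KOH) = 0.3359 x 0.03052 = 0.01025 mol.
At the second equivalence point, 2 mol OH^- react per mol H3PO4, so n(H3PO4) = 0.01025 / 2 = 0.005126 mol.
[H3PO4] = 0.005126 / 0.02854 L = 0.180 M.

0.180 M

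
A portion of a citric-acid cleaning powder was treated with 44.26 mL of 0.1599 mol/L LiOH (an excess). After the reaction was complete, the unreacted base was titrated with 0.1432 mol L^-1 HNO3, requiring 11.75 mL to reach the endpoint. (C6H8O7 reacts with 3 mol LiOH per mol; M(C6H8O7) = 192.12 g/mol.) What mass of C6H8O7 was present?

Total n(LiOH) added = 0.1599 x 0.04426 = 0.007077 mol.
n(HNO3) used = 0.1432 x 0.01175 = 0.001683 mol, which equals the excess n(LiOH).
So n(LiOH) consumed by the sample = 0.007077 - 0.001683 = 0.005395 mol.
n(C6H8O7) = 0.005395 / 3 = 0.001798 mol.
mass = 0.001798 mol x 192.12 g/mol = 0.345 g.

0.345 g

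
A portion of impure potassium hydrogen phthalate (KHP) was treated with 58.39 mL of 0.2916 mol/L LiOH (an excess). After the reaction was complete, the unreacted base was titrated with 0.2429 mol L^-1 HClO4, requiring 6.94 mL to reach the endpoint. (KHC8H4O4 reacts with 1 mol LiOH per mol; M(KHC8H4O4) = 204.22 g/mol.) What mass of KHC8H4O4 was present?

3.13 g

Total n(LiOH) added = 0.2916 x 0.05839 = 0.01703 mol.
n(HClO4) used = 0.2429 x 0.006940 = 0.001686 mol, which equals the excess n(LiOH).
So n(LiOH) consumed by the sample = 0.01703 - 0.001686 = 0.01534 mol.
n(KHC8H4O4) = 0.01534 / 1 = 0.01534 mol.
mass = 0.01534 mol x 204.22 g/mol = 3.13 g.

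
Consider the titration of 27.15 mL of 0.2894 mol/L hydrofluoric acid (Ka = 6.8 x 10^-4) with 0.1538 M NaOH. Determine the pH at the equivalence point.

n(HF) = 0.2894 x 0.02715 = 0.007857 mol; V(NaOH) at equivalence = 0.007857/0.1538 = 0.05109 L.
At equivalence all the acid is converted to F-; total volume = 0.02715 + 0.05109 = 0.07824 L, so [F-] = 0.007857/0.07824 = 0.1004 M.
Kb = Kw/Ka = 1.0e-14 / 6.8 x 10^-4 = 1.47e-11.
[OH^-] = sqrt(Kb x [F-]) = sqrt(1.47e-11 x 0.1004) = 1.22e-6 M.
pOH = 5.92, so pH = 14.00 - 5.92 = 8.08.

8.08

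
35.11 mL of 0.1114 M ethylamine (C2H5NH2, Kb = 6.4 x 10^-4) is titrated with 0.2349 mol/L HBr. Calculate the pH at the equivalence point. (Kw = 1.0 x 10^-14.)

5.96

n(C2H5NH2) = 0.1114 x 0.03511 = 0.003911 mol; V(HBr) at equivalence = 0.003911/0.2349 = 0.01665 L.
At equivalence the base is fully converted to C2H5NH3+; total volume = 0.05176 L, so [C2H5NH3+] = 0.003911/0.05176 = 0.07556 M.
Ka(C2H5NH3+) = Kw/Kb = 1.0e-14 / 6.4 x 10^-4 = 1.56e-11.
[H^+] = sqrt(Ka x [C2H5NH3+]) = sqrt(1.56e-11 x 0.07556) = 1.09e-6 M.
pH = -log(1.09e-6) = 5.96.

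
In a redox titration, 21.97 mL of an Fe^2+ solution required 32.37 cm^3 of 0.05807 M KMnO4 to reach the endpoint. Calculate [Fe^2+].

n(KMnO4) = 0.05807 x 0.03237 = 0.001880 mol.
From the balanced equation, 1 mol KMnO4 reacts with 5 mol Fe^2+, so n(Fe^2+) = 0.001880 x 5/1 = 0.009399 mol.
[Fe^2+] = 0.009399 / 0.02197 L = 0.428 M.

0.428 M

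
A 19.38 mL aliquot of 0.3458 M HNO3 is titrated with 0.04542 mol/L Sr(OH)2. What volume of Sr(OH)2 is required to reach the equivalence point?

73.8 mL

n(HNO3) = 0.3458 mol/L x 0.01938 L = 0.006702 mol.
The neutralisation is 2 HNO3 : 1 Sr(OH)2, so n(Sr(OH)2) = 0.006702 x 1/2 = 0.003351 mol.
V(Sr(OH)2) = 0.003351 / 0.04542 = 0.07377 L = 73.8 mL.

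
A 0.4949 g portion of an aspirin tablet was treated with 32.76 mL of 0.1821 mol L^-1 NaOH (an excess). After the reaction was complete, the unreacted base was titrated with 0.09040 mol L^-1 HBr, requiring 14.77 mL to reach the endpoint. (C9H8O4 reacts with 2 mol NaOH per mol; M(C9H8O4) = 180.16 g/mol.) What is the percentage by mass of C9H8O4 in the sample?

Total n(NaOH) added = 0.1821 x 0.03276 = 0.005966 mol.
n(HBr) used = 0.09040 x 0.01477 = 0.001335 mol, which equals the excess n(NaOH).
So n(NaOH) consumed by the sample = 0.005966 - 0.001335 = 0.004630 mol.
n(C9H8O4) = 0.004630 / 2 = 0.002315 mol.
mass C9H8O4 = 0.002315 x 180.16 = 0.4171 g, so %C9H8O4 = 0.4171/0.4949 x 100 = 84.3%.

84.3%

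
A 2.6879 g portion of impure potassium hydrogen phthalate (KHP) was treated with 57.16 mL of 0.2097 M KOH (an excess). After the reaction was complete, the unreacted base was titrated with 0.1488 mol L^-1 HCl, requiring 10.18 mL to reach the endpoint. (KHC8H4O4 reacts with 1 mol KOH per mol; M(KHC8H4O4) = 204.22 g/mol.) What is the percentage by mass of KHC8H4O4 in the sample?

79.6%

Total n(KOH) added = 0.2097 x 0.05716 = 0.01199 mol.
n(HCl) used = 0.1488 x 0.01018 = 0.001515 mol, which equals the excess n(KOH).
So n(KOH) consumed by the sample = 0.01199 - 0.001515 = 0.01047 mol.
n(KHC8H4O4) = 0.01047 / 1 = 0.01047 mol.
mass KHC8H4O4 = 0.01047 x 204.22 = 2.139 g, so %KHC8H4O4 = 2.139/2.6879 x 100 = 79.6%.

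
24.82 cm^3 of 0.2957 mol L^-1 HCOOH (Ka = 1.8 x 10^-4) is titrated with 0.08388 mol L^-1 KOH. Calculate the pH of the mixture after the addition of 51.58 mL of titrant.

3.90

Initial n(HCOOH) = 0.2957 x 0.02482 = 0.007339 mol.
n(KOH) added = 0.08388 x 0.05158 = 0.004327 mol, converting that many moles of HCOOH to HCOO-.
Remaining n(HCOOH) = 0.003013 mol; n(HCOO-) = 0.004327 mol.
By Henderson-Hasselbalch, pH = pKa + log([A^-]/[HA]) = 3.74 + log(0.004327/0.003013) = 3.74 + (+0.16) = 3.90.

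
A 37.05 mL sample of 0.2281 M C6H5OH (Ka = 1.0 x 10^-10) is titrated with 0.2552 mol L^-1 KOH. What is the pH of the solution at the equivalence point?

11.54

n(C6H5OH) = 0.2281 x 0.03705 = 0.008451 mol; V(KOH) at equivalence = 0.008451/0.2552 = 0.03312 L.
At equivalence all the acid is converted to C6H5O-; total volume = 0.03705 + 0.03312 = 0.07017 L, so [C6H5O-] = 0.008451/0.07017 = 0.1204 M.
Kb = Kw/Ka = 1.0e-14 / 1.0 x 10^-10 = 0.000100.
[OH^-] = sqrt(Kb x [C6H5O-]) = sqrt(0.000100 x 0.1204) = 0.00347 M.
pOH = 2.46, so pH = 14.00 - 2.46 = 11.54.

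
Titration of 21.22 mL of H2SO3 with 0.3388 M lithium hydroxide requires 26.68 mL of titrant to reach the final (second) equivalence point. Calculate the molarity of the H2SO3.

n(LiOH) = 0.3388 x 0.02668 = 0.009039 mol.
At the final (second) equivalence point, 2 mol OH^- react per mol H2SO3, so n(H2SO3) = 0.009039 / 2 = 0.004520 mol.
[H2SO3] = 0.004520 / 0.02122 L = 0.213 M.

0.213 M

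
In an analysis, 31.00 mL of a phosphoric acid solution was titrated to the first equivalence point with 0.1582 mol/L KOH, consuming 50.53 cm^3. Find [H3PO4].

n(KOH) = 0.1582 x 0.05053 = 0.007994 mol.
At the first equivalence point, 1 mol OH^- react per mol H3PO4, so n(H3PO4) = 0.007994 / 1 = 0.007994 mol.
[H3PO4] = 0.007994 / 0.03100 L = 0.258 M.

0.258 M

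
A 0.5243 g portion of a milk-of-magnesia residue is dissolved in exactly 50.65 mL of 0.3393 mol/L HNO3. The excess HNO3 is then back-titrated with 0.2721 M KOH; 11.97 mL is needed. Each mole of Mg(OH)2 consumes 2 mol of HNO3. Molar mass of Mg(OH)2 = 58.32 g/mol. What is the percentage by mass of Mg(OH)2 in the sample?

Total n(HNO3) added = 0.3393 x 0.05065 = 0.01719 mol.
n(KOH) used = 0.2721 x 0.01197 = 0.003257 mol, which equals the excess n(HNO3).
So n(HNO3) consumed by the sample = 0.01719 - 0.003257 = 0.01393 mol.
n(Mg(OH)2) = 0.01393 / 2 = 0.006964 mol.
mass Mg(OH)2 = 0.006964 x 58.32 = 0.4062 g, so %Mg(OH)2 = 0.4062/0.5243 x 100 = 77.5%.

77.5%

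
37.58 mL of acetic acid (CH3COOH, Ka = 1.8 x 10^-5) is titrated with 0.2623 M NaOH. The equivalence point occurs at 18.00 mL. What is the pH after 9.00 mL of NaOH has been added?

9.00 mL is exactly half the equivalence volume (18.00/2), i.e. the half-equivalence point.
There, n(HA) = n(A^-), so pH = pKa = -log(1.8 x 10^-5) = 4.74.

4.74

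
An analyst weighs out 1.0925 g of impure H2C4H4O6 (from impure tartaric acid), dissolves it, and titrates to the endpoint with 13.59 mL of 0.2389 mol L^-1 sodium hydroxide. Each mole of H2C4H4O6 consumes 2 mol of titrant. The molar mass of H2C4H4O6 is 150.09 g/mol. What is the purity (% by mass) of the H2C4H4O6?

22.3%

n(NaOH) = 0.2389 x 0.01359 = 0.003247 mol.
n(H2C4H4O6) = 0.003247 / 2 = 0.001623 mol.
mass of H2C4H4O6 = 0.001623 x 150.09 = 0.2436 g.
% purity = 0.2436 / 1.0925 x 100 = 22.3%.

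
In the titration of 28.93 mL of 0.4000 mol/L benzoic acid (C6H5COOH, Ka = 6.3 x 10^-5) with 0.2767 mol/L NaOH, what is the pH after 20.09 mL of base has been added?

Initial n(C6H5COOH) = 0.4000 x 0.02893 = 0.01157 mol.
n(NaOH) added = 0.2767 x 0.02009 = 0.005559 mol, converting that many moles of C6H5COOH to C6H5COO-.
Remaining n(C6H5COOH) = 0.006013 mol; n(C6H5COO-) = 0.005559 mol.
By Henderson-Hasselbalch, pH = pKa + log([A^-]/[HA]) = 4.20 + log(0.005559/0.006013) = 4.20 + (-0.03) = 4.17.

4.17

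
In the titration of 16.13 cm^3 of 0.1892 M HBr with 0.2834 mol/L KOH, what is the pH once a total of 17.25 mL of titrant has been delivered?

n(acid) = 0.1892 x 0.01613 = 0.003052 mol; n(KOH) added = 0.2834 x 0.01725 = 0.004889 mol.
Base is in excess by 0.004889 - 0.003052 = 0.001837 mol in a total volume of 0.03338 L.
[OH^-] = 0.001837/0.03338 = 0.05503 M, so pOH = 1.26 and pH = 14.00 - 1.26 = 12.74.

12.74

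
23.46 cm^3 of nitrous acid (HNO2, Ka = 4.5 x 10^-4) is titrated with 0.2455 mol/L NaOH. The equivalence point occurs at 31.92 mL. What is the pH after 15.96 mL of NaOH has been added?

15.96 mL is exactly half the equivalence volume (31.92/2), i.e. the half-equivalence point.
There, n(HA) = n(A^-), so pH = pKa = -log(4.5 x 10^-4) = 3.35.

3.35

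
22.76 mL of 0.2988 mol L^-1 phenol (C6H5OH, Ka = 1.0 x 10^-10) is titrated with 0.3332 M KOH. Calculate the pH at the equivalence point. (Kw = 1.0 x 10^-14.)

11.60

n(C6H5OH) = 0.2988 x 0.02276 = 0.006801 mol; V(KOH) at equivalence = 0.006801/0.3332 = 0.02041 L.
At equivalence all the acid is converted to C6H5O-; total volume = 0.02276 + 0.02041 = 0.04317 L, so [C6H5O-] = 0.006801/0.04317 = 0.1575 M.
Kb = Kw/Ka = 1.0e-14 / 1.0 x 10^-10 = 0.000100.
[OH^-] = sqrt(Kb x [C6H5O-]) = sqrt(0.000100 x 0.1575) = 0.00397 M.
pOH = 2.40, so pH = 14.00 - 2.40 = 11.60.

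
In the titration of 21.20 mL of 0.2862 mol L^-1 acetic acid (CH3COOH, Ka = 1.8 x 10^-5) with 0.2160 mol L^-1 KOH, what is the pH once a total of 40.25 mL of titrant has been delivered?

n(acid) = 0.2862 x 0.02120 = 0.006067 mol; n(KOH) added = 0.2160 x 0.04025 = 0.008694 mol.
Base is in excess by 0.008694 - 0.006067 = 0.002627 mol in a total volume of 0.06145 L.
[OH^-] = 0.002627/0.06145 = 0.04274 M, so pOH = 1.37 and pH = 14.00 - 1.37 = 12.63.

12.63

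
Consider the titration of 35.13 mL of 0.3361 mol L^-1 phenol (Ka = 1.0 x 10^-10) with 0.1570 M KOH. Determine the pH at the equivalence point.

11.51

n(C6H5OH) = 0.3361 x 0.03513 = 0.01181 mol; V(KOH) at equivalence = 0.01181/0.1570 = 0.07521 L.
At equivalence all the acid is converted to C6H5O-; total volume = 0.03513 + 0.07521 = 0.1103 L, so [C6H5O-] = 0.01181/0.1103 = 0.1070 M.
Kb = Kw/Ka = 1.0e-14 / 1.0 x 10^-10 = 0.000100.
[OH^-] = sqrt(Kb x [C6H5O-]) = sqrt(0.000100 x 0.1070) = 0.00327 M.
pOH = 2.49, so pH = 14.00 - 2.49 = 11.51.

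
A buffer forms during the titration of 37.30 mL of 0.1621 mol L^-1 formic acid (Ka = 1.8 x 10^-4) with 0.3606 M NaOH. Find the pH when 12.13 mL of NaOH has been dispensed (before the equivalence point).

Initial n(HCOOH) = 0.1621 x 0.03730 = 0.006046 mol.
n(NaOH) added = 0.3606 x 0.01213 = 0.004374 mol, converting that many moles of HCOOH to HCOO-.
Remaining n(HCOOH) = 0.001672 mol; n(HCOO-) = 0.004374 mol.
By Henderson-Hasselbalch, pH = pKa + log([A^-]/[HA]) = 3.74 + log(0.004374/0.001672) = 3.74 + (+0.42) = 4.16.

4.16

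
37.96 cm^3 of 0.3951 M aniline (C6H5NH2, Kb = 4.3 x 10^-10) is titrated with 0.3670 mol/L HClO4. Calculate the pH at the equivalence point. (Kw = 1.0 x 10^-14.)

2.68

n(C6H5NH2) = 0.3951 x 0.03796 = 0.01500 mol; V(HClO4) at equivalence = 0.01500/0.3670 = 0.04087 L.
At equivalence the base is fully converted to C6H5NH3+; total volume = 0.07883 L, so [C6H5NH3+] = 0.01500/0.07883 = 0.1903 M.
Ka(C6H5NH3+) = Kw/Kb = 1.0e-14 / 4.3 x 10^-10 = 2.33e-5.
[H^+] = sqrt(Ka x [C6H5NH3+]) = sqrt(2.33e-5 x 0.1903) = 0.00210 M.
pH = -log(0.00210) = 2.68.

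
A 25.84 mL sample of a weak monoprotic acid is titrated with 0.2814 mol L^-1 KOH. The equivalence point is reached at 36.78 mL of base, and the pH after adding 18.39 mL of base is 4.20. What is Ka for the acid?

18.39 mL is half of the equivalence volume, so this is the half-equivalence point where [HA] = [A^-].
At half-equivalence pH = pKa, so pKa = 4.20.
Ka = 10^(-4.20) = 6.3 x 10^-5.

6.3 x 10^-5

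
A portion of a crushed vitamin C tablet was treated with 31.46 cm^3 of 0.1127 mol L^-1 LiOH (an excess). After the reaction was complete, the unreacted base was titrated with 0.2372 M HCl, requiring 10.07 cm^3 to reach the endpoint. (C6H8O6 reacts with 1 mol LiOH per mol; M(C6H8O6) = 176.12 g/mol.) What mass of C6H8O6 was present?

Total n(LiOH) added = 0.1127 x 0.03146 = 0.003546 mol.
n(HCl) used = 0.2372 x 0.01007 = 0.002389 mol, which equals the excess n(LiOH).
So n(LiOH) consumed by the sample = 0.003546 - 0.002389 = 0.001157 mol.
n(C6H8O6) = 0.001157 / 1 = 0.001157 mol.
mass = 0.001157 mol x 176.12 g/mol = 0.204 g.

0.204 g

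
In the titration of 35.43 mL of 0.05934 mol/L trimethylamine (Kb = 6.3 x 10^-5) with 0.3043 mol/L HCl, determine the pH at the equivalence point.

5.55

n((CH3)3N) = 0.05934 x 0.03543 = 0.002102 mol; V(HCl) at equivalence = 0.002102/0.3043 = 0.006909 L.
At equivalence the base is fully converted to (CH3)3NH+; total volume = 0.04234 L, so [(CH3)3NH+] = 0.002102/0.04234 = 0.04966 M.
Ka((CH3)3NH+) = Kw/Kb = 1.0e-14 / 6.3 x 10^-5 = 1.59e-10.
[H^+] = sqrt(Ka x [(CH3)3NH+]) = sqrt(1.59e-10 x 0.04966) = 2.81e-6 M.
pH = -log(2.81e-6) = 5.55.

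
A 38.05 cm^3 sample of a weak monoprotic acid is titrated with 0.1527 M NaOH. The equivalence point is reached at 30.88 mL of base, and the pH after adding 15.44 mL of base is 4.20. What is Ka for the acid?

15.44 mL is half of the equivalence volume, so this is the half-equivalence point where [HA] = [A^-].
At half-equivalence pH = pKa, so pKa = 4.20.
Ka = 10^(-4.20) = 6.3 x 10^-5.

6.3 x 10^-5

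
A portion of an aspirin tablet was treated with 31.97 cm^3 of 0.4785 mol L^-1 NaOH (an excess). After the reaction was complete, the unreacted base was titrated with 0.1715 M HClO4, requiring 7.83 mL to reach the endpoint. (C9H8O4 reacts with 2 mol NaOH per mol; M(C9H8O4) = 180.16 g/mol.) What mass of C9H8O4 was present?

1.26 g

Total n(NaOH) added = 0.4785 x 0.03197 = 0.01530 mol.
n(HClO4) used = 0.1715 x 0.007830 = 0.001343 mol, which equals the excess n(NaOH).
So n(NaOH) consumed by the sample = 0.01530 - 0.001343 = 0.01395 mol.
n(C9H8O4) = 0.01395 / 2 = 0.006977 mol.
mass = 0.006977 mol x 180.16 g/mol = 1.26 g.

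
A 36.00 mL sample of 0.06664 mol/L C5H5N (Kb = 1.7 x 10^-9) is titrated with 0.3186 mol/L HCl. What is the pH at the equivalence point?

3.24

n(C5H5N) = 0.06664 x 0.03600 = 0.002399 mol; V(HCl) at equivalence = 0.002399/0.3186 = 0.007530 L.
At equivalence the base is fully converted to C5H5NH+; total volume = 0.04353 L, so [C5H5NH+] = 0.002399/0.04353 = 0.05511 M.
Ka(C5H5NH+) = Kw/Kb = 1.0e-14 / 1.7 x 10^-9 = 5.88e-6.
[H^+] = sqrt(Ka x [C5H5NH+]) = sqrt(5.88e-6 x 0.05511) = 0.000569 M.
pH = -log(0.000569) = 3.24.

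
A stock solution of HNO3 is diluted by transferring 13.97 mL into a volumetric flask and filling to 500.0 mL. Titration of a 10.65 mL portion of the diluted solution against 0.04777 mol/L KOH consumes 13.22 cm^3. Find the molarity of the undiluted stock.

2.12 M

n(KOH) = 0.04777 x 0.01322 = 0.0006315 mol.
n(HNO3) in the aliquot = 0.0006315 mol.
[diluted HNO3] = 0.0006315 / 0.01065 = 0.05930 M.
Dilution factor = 500.0/13.97 = 35.79, so [stock] = 0.05930 x 35.79 = 2.12 M.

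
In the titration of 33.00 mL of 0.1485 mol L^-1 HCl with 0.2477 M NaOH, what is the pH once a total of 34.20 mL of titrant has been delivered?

n(acid) = 0.1485 x 0.03300 = 0.004901 mol; n(NaOH) added = 0.2477 x 0.03420 = 0.008471 mol.
Base is in excess by 0.008471 - 0.004901 = 0.003571 mol in a total volume of 0.06720 L.
[OH^-] = 0.003571/0.06720 = 0.05314 M, so pOH = 1.27 and pH = 14.00 - 1.27 = 12.73.

12.73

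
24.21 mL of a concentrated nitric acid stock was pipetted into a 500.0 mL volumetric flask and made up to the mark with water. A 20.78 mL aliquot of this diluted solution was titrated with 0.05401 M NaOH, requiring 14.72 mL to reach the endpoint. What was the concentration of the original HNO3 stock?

n(NaOH) = 0.05401 x 0.01472 = 0.0007950 mol.
n(HNO3) in the aliquot = 0.0007950 mol.
[diluted HNO3] = 0.0007950 / 0.02078 = 0.03826 M.
Dilution factor = 500.0/24.21 = 20.65, so [stock] = 0.03826 x 20.65 = 0.790 M.

0.790 M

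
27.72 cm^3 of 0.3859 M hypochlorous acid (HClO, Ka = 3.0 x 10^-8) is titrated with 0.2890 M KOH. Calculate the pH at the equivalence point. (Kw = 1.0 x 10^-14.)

10.37

n(HClO) = 0.3859 x 0.02772 = 0.01070 mol; V(KOH) at equivalence = 0.01070/0.2890 = 0.03701 L.
At equivalence all the acid is converted to ClO-; total volume = 0.02772 + 0.03701 = 0.06473 L, so [ClO-] = 0.01070/0.06473 = 0.1652 M.
Kb = Kw/Ka = 1.0e-14 / 3.0 x 10^-8 = 3.33e-7.
[OH^-] = sqrt(Kb x [ClO-]) = sqrt(3.33e-7 x 0.1652) = 0.000235 M.
pOH = 3.63, so pH = 14.00 - 3.63 = 10.37.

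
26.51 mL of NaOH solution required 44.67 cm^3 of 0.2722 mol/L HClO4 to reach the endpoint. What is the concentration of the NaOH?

0.459 M

n(HClO4) delivered = 0.2722 x 0.04467 = 0.01216 mol.
For a 1:1 reaction, n(NaOH) = 0.01216 mol.
[NaOH] = 0.01216 mol / 0.02651 L = 0.459 M.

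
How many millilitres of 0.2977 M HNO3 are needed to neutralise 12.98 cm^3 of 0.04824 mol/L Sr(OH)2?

n(Sr(OH)2) = 0.04824 mol/L x 0.01298 L = 0.0006262 mol.
The neutralisation is 1 Sr(OH)2 : 2 HNO3, so n(HNO3) = 0.0006262 x 2/1 = 0.001252 mol.
V(HNO3) = 0.001252 / 0.2977 = 0.004207 L = 4.21 mL.

4.21 mL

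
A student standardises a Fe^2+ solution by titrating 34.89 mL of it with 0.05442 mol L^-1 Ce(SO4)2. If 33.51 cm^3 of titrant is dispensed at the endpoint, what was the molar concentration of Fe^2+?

0.0523 M

n(Ce(SO4)2) = 0.05442 x 0.03351 = 0.001824 mol.
From the balanced equation, 1 mol Ce(SO4)2 reacts with 1 mol Fe^2+, so n(Fe^2+) = 0.001824 x 1/1 = 0.001824 mol.
[Fe^2+] = 0.001824 / 0.03489 L = 0.0523 M.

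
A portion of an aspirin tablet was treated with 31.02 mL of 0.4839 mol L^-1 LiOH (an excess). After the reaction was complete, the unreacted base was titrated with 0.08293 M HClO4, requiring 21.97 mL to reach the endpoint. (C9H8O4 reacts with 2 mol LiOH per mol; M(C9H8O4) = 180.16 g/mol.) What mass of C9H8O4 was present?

Total n(LiOH) added = 0.4839 x 0.03102 = 0.01501 mol.
n(HClO4) used = 0.08293 x 0.02197 = 0.001822 mol, which equals the excess n(LiOH).
So n(LiOH) consumed by the sample = 0.01501 - 0.001822 = 0.01319 mol.
n(C9H8O4) = 0.01319 / 2 = 0.006594 mol.
mass = 0.006594 mol x 180.16 g/mol = 1.19 g.

1.19 g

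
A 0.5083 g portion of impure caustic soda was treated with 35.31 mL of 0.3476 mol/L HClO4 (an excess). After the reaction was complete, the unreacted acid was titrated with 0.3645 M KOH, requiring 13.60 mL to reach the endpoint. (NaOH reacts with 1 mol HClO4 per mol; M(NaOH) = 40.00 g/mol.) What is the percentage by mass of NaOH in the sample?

Total n(HClO4) added = 0.3476 x 0.03531 = 0.01227 mol.
n(KOH) used = 0.3645 x 0.01360 = 0.004957 mol, which equals the excess n(HClO4).
So n(HClO4) consumed by the sample = 0.01227 - 0.004957 = 0.007317 mol.
n(NaOH) = 0.007317 / 1 = 0.007317 mol.
mass NaOH = 0.007317 x 40.00 = 0.2927 g, so %NaOH = 0.2927/0.5083 x 100 = 57.6%.

57.6%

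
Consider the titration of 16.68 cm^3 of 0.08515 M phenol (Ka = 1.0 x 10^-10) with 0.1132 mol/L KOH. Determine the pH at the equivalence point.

n(C6H5OH) = 0.08515 x 0.01668 = 0.001420 mol; V(KOH) at equivalence = 0.001420/0.1132 = 0.01255 L.
At equivalence all the acid is converted to C6H5O-; total volume = 0.01668 + 0.01255 = 0.02923 L, so [C6H5O-] = 0.001420/0.02923 = 0.04860 M.
Kb = Kw/Ka = 1.0e-14 / 1.0 x 10^-10 = 0.000100.
[OH^-] = sqrt(Kb x [C6H5O-]) = sqrt(0.000100 x 0.04860) = 0.00220 M.
pOH = 2.66, so pH = 14.00 - 2.66 = 11.34.

11.34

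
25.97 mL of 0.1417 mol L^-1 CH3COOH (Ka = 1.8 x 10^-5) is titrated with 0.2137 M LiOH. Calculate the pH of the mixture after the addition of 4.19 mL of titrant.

4.25

Initial n(CH3COOH) = 0.1417 x 0.02597 = 0.003680 mol.
n(LiOH) added = 0.2137 x 0.004190 = 0.0008954 mol, converting that many moles of CH3COOH to CH3COO-.
Remaining n(CH3COOH) = 0.002785 mol; n(CH3COO-) = 0.0008954 mol.
By Henderson-Hasselbalch, pH = pKa + log([A^-]/[HA]) = 4.74 + log(0.0008954/0.002785) = 4.74 + (-0.49) = 4.25.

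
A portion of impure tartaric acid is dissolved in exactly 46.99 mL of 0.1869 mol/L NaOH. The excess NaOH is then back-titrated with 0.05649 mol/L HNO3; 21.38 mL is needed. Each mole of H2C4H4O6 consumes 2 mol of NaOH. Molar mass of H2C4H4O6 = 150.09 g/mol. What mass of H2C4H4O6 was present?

Total n(NaOH) added = 0.1869 x 0.04699 = 0.008782 mol.
n(HNO3) used = 0.05649 x 0.02138 = 0.001208 mol, which equals the excess n(NaOH).
So n(NaOH) consumed by the sample = 0.008782 - 0.001208 = 0.007575 mol.
n(H2C4H4O6) = 0.007575 / 2 = 0.003787 mol.
mass = 0.003787 mol x 150.09 g/mol = 0.568 g.

0.568 g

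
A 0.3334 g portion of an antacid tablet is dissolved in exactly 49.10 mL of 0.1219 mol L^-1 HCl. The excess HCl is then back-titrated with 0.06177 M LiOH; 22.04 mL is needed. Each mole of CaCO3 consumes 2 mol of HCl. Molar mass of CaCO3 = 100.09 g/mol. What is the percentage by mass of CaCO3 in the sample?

Total n(HCl) added = 0.1219 x 0.04910 = 0.005985 mol.
n(LiOH) used = 0.06177 x 0.02204 = 0.001361 mol, which equals the excess n(HCl).
So n(HCl) consumed by the sample = 0.005985 - 0.001361 = 0.004624 mol.
n(CaCO3) = 0.004624 / 2 = 0.002312 mol.
mass CaCO3 = 0.002312 x 100.09 = 0.2314 g, so %CaCO3 = 0.2314/0.3334 x 100 = 69.4%.

69.4%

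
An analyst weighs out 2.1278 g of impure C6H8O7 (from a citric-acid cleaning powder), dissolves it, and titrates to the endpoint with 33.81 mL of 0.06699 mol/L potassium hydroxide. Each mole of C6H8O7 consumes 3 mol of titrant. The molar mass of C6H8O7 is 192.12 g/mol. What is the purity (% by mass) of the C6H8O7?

n(KOH) = 0.06699 x 0.03381 = 0.002265 mol.
n(C6H8O7) = 0.002265 / 3 = 0.0007550 mol.
mass of C6H8O7 = 0.0007550 x 192.12 = 0.1450 g.
% purity = 0.1450 / 2.1278 x 100 = 6.82%.

6.82%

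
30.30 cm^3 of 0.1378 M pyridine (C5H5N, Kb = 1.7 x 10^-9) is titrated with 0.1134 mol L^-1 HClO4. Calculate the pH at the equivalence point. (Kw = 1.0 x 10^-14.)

n(C5H5N) = 0.1378 x 0.03030 = 0.004175 mol; V(HClO4) at equivalence = 0.004175/0.1134 = 0.03682 L.
At equivalence the base is fully converted to C5H5NH+; total volume = 0.06712 L, so [C5H5NH+] = 0.004175/0.06712 = 0.06221 M.
Ka(C5H5NH+) = Kw/Kb = 1.0e-14 / 1.7 x 10^-9 = 5.88e-6.
[H^+] = sqrt(Ka x [C5H5NH+]) = sqrt(5.88e-6 x 0.06221) = 0.000605 M.
pH = -log(0.000605) = 3.22.

3.22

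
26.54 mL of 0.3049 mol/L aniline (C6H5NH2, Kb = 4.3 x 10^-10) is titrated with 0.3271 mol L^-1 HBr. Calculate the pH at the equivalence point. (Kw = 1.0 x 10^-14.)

2.72

n(C6H5NH2) = 0.3049 x 0.02654 = 0.008092 mol; V(HBr) at equivalence = 0.008092/0.3271 = 0.02474 L.
At equivalence the base is fully converted to C6H5NH3+; total volume = 0.05128 L, so [C6H5NH3+] = 0.008092/0.05128 = 0.1578 M.
Ka(C6H5NH3+) = Kw/Kb = 1.0e-14 / 4.3 x 10^-10 = 2.33e-5.
[H^+] = sqrt(Ka x [C6H5NH3+]) = sqrt(2.33e-5 x 0.1578) = 0.00192 M.
pH = -log(0.00192) = 2.72.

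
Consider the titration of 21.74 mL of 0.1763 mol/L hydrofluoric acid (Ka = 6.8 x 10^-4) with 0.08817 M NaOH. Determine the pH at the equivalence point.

7.97

n(HF) = 0.1763 x 0.02174 = 0.003833 mol; V(NaOH) at equivalence = 0.003833/0.08817 = 0.04347 L.
At equivalence all the acid is converted to F-; total volume = 0.02174 + 0.04347 = 0.06521 L, so [F-] = 0.003833/0.06521 = 0.05878 M.
Kb = Kw/Ka = 1.0e-14 / 6.8 x 10^-4 = 1.47e-11.
[OH^-] = sqrt(Kb x [F-]) = sqrt(1.47e-11 x 0.05878) = 9.30e-7 M.
pOH = 6.03, so pH = 14.00 - 6.03 = 7.97.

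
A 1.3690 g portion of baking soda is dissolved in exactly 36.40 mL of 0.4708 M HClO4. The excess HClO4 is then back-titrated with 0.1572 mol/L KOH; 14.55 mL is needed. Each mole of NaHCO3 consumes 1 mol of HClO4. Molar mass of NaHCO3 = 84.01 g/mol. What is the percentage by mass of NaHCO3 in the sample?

91.1%

Total n(HClO4) added = 0.4708 x 0.03640 = 0.01714 mol.
n(KOH) used = 0.1572 x 0.01455 = 0.002287 mol, which equals the excess n(HClO4).
So n(HClO4) consumed by the sample = 0.01714 - 0.002287 = 0.01485 mol.
n(NaHCO3) = 0.01485 / 1 = 0.01485 mol.
mass NaHCO3 = 0.01485 x 84.01 = 1.248 g, so %NaHCO3 = 1.248/1.3690 x 100 = 91.1%.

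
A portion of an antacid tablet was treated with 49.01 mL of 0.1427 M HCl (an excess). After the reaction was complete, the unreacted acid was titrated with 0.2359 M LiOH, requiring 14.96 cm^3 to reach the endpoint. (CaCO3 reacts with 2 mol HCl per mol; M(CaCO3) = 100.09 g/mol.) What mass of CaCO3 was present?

Total n(HCl) added = 0.1427 x 0.04901 = 0.006994 mol.
n(LiOH) used = 0.2359 x 0.01496 = 0.003529 mol, which equals the excess n(HCl).
So n(HCl) consumed by the sample = 0.006994 - 0.003529 = 0.003465 mol.
n(CaCO3) = 0.003465 / 2 = 0.001732 mol.
mass = 0.001732 mol x 100.09 g/mol = 0.173 g.

0.173 g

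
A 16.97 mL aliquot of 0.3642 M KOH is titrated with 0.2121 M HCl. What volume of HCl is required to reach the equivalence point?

29.1 mL

n(KOH) = 0.3642 mol/L x 0.01697 L = 0.006180 mol.
At equivalence n(HCl) = n(KOH) = 0.006180 mol.
V(HCl) = 0.006180 / 0.2121 = 0.02914 L = 29.1 mL.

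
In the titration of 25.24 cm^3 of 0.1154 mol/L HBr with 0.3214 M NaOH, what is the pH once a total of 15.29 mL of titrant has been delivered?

n(acid) = 0.1154 x 0.02524 = 0.002913 mol; n(NaOH) added = 0.3214 x 0.01529 = 0.004914 mol.
Base is in excess by 0.004914 - 0.002913 = 0.002002 mol in a total volume of 0.04053 L.
[OH^-] = 0.002002/0.04053 = 0.04938 M, so pOH = 1.31 and pH = 14.00 - 1.31 = 12.69.

12.69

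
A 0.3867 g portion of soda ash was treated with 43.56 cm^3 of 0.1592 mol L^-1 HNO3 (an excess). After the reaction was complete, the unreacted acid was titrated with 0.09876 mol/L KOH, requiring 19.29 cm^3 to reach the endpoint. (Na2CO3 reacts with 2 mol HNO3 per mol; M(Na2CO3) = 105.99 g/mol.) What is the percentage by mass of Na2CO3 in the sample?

Total n(HNO3) added = 0.1592 x 0.04356 = 0.006935 mol.
n(KOH) used = 0.09876 x 0.01929 = 0.001905 mol, which equals the excess n(HNO3).
So n(HNO3) consumed by the sample = 0.006935 - 0.001905 = 0.005030 mol.
n(Na2CO3) = 0.005030 / 2 = 0.002515 mol.
mass Na2CO3 = 0.002515 x 105.99 = 0.2665 g, so %Na2CO3 = 0.2665/0.3867 x 100 = 68.9%.

68.9%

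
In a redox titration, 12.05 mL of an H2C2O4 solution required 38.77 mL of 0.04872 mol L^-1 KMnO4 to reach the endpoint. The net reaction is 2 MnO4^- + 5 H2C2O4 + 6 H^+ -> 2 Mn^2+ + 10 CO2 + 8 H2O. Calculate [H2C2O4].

0.392 M

n(KMnO4) = 0.04872 x 0.03877 = 0.001889 mol.
From the balanced equation, 2 mol KMnO4 reacts with 5 mol H2C2O4, so n(H2C2O4) = 0.001889 x 5/2 = 0.004722 mol.
[H2C2O4] = 0.004722 / 0.01205 L = 0.392 M.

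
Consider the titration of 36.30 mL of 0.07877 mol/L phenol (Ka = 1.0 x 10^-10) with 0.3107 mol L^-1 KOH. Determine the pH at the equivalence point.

11.40

n(C6H5OH) = 0.07877 x 0.03630 = 0.002859 mol; V(KOH) at equivalence = 0.002859/0.3107 = 0.009203 L.
At equivalence all the acid is converted to C6H5O-; total volume = 0.03630 + 0.009203 = 0.04550 L, so [C6H5O-] = 0.002859/0.04550 = 0.06284 M.
Kb = Kw/Ka = 1.0e-14 / 1.0 x 10^-10 = 0.000100.
[OH^-] = sqrt(Kb x [C6H5O-]) = sqrt(0.000100 x 0.06284) = 0.00251 M.
pOH = 2.60, so pH = 14.00 - 2.60 = 11.40.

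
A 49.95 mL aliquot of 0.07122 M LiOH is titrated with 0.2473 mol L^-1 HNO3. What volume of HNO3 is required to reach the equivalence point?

n(LiOH) = 0.07122 mol/L x 0.04995 L = 0.003557 mol.
At equivalence n(HNO3) = n(LiOH) = 0.003557 mol.
V(HNO3) = 0.003557 / 0.2473 = 0.01439 L = 14.4 mL.

14.4 mL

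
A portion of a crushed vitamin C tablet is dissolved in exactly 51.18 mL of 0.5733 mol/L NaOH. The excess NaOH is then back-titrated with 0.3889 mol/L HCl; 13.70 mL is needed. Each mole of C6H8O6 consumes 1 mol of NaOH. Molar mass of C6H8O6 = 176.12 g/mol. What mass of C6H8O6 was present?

Total n(NaOH) added = 0.5733 x 0.05118 = 0.02934 mol.
n(HCl) used = 0.3889 x 0.01370 = 0.005328 mol, which equals the excess n(NaOH).
So n(NaOH) consumed by the sample = 0.02934 - 0.005328 = 0.02401 mol.
n(C6H8O6) = 0.02401 / 1 = 0.02401 mol.
mass = 0.02401 mol x 176.12 g/mol = 4.23 g.

4.23 g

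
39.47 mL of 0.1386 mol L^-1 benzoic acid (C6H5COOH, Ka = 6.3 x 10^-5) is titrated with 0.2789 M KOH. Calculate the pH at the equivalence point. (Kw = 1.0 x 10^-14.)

n(C6H5COOH) = 0.1386 x 0.03947 = 0.005471 mol; V(KOH) at equivalence = 0.005471/0.2789 = 0.01961 L.
At equivalence all the acid is converted to C6H5COO-; total volume = 0.03947 + 0.01961 = 0.05908 L, so [C6H5COO-] = 0.005471/0.05908 = 0.09259 M.
Kb = Kw/Ka = 1.0e-14 / 6.3 x 10^-5 = 1.59e-10.
[OH^-] = sqrt(Kb x [C6H5COO-]) = sqrt(1.59e-10 x 0.09259) = 3.83e-6 M.
pOH = 5.42, so pH = 14.00 - 5.42 = 8.58.

8.58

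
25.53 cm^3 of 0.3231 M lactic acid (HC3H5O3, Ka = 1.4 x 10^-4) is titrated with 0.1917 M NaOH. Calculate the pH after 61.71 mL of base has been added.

12.61

n(acid) = 0.3231 x 0.02553 = 0.008249 mol; n(NaOH) added = 0.1917 x 0.06171 = 0.01183 mol.
Base is in excess by 0.01183 - 0.008249 = 0.003581 mol in a total volume of 0.08724 L.
[OH^-] = 0.003581/0.08724 = 0.04105 M, so pOH = 1.39 and pH = 14.00 - 1.39 = 12.61.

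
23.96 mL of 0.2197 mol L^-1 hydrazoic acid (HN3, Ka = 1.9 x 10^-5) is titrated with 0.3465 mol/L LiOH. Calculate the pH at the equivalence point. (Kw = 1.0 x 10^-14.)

8.92

n(HN3) = 0.2197 x 0.02396 = 0.005264 mol; V(LiOH) at equivalence = 0.005264/0.3465 = 0.01519 L.
At equivalence all the acid is converted to N3-; total volume = 0.02396 + 0.01519 = 0.03915 L, so [N3-] = 0.005264/0.03915 = 0.1345 M.
Kb = Kw/Ka = 1.0e-14 / 1.9 x 10^-5 = 5.26e-10.
[OH^-] = sqrt(Kb x [N3-]) = sqrt(5.26e-10 x 0.1345) = 8.41e-6 M.
pOH = 5.08, so pH = 14.00 - 5.08 = 8.92.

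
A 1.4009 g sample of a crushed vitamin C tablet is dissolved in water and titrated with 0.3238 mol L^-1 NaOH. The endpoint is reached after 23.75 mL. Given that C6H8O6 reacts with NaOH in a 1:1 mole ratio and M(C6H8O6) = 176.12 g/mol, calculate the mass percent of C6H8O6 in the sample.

n(NaOH) = 0.3238 x 0.02375 = 0.007690 mol.
n(C6H8O6) = 0.007690 / 1 = 0.007690 mol.
mass of C6H8O6 = 0.007690 x 176.12 = 1.354 g.
% purity = 1.354 / 1.4009 x 100 = 96.7%.

96.7%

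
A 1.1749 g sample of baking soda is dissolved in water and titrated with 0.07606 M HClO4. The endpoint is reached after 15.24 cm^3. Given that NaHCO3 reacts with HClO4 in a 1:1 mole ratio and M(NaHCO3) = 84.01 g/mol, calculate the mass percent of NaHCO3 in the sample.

8.29%

n(HClO4) = 0.07606 x 0.01524 = 0.001159 mol.
n(NaHCO3) = 0.001159 / 1 = 0.001159 mol.
mass of NaHCO3 = 0.001159 x 84.01 = 0.09738 g.
% purity = 0.09738 / 1.1749 x 100 = 8.29%.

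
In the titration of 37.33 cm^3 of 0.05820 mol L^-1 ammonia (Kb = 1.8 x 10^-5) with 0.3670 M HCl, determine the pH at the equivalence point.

n(NH3) = 0.05820 x 0.03733 = 0.002173 mol; V(HCl) at equivalence = 0.002173/0.3670 = 0.005920 L.
At equivalence the base is fully converted to NH4+; total volume = 0.04325 L, so [NH4+] = 0.002173/0.04325 = 0.05023 M.
Ka(NH4+) = Kw/Kb = 1.0e-14 / 1.8 x 10^-5 = 5.56e-10.
[H^+] = sqrt(Ka x [NH4+]) = sqrt(5.56e-10 x 0.05023) = 5.28e-6 M.
pH = -log(5.28e-6) = 5.28.

5.28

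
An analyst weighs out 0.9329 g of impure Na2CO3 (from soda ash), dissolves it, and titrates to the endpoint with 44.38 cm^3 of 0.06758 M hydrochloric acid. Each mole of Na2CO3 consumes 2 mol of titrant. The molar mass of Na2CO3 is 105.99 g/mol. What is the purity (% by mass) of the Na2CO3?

17.0%

n(HCl) = 0.06758 x 0.04438 = 0.002999 mol.
n(Na2CO3) = 0.002999 / 2 = 0.001500 mol.
mass of Na2CO3 = 0.001500 x 105.99 = 0.1589 g.
% purity = 0.1589 / 0.9329 x 100 = 17.0%.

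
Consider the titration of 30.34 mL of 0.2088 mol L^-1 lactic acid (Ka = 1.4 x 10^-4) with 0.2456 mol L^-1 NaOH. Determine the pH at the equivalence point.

8.45

n(HC3H5O3) = 0.2088 x 0.03034 = 0.006335 mol; V(NaOH) at equivalence = 0.006335/0.2456 = 0.02579 L.
At equivalence all the acid is converted to C3H5O3-; total volume = 0.03034 + 0.02579 = 0.05613 L, so [C3H5O3-] = 0.006335/0.05613 = 0.1129 M.
Kb = Kw/Ka = 1.0e-14 / 1.4 x 10^-4 = 7.14e-11.
[OH^-] = sqrt(Kb x [C3H5O3-]) = sqrt(7.14e-11 x 0.1129) = 2.84e-6 M.
pOH = 5.55, so pH = 14.00 - 5.55 = 8.45.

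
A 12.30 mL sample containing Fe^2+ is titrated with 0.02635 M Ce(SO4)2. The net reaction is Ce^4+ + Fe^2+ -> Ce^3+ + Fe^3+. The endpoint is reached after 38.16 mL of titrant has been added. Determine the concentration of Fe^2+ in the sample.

0.0817 M

n(Ce(SO4)2) = 0.02635 x 0.03816 = 0.001006 mol.
From the balanced equation, 1 mol Ce(SO4)2 reacts with 1 mol Fe^2+, so n(Fe^2+) = 0.001006 x 1/1 = 0.001006 mol.
[Fe^2+] = 0.001006 / 0.01230 L = 0.0817 M.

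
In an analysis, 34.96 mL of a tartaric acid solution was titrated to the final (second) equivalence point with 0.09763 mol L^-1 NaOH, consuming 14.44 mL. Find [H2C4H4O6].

0.0202 M

n(NaOH) = 0.09763 x 0.01444 = 0.001410 mol.
At the final (second) equivalence point, 2 mol OH^- react per mol H2C4H4O6, so n(H2C4H4O6) = 0.001410 / 2 = 0.0007049 mol.
[H2C4H4O6] = 0.0007049 / 0.03496 L = 0.0202 M.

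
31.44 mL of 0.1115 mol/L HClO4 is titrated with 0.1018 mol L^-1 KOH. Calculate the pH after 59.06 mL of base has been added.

n(acid) = 0.1115 x 0.03144 = 0.003506 mol; n(KOH) added = 0.1018 x 0.05906 = 0.006012 mol.
Base is in excess by 0.006012 - 0.003506 = 0.002507 mol in a total volume of 0.09050 L.
[OH^-] = 0.002507/0.09050 = 0.02770 M, so pOH = 1.56 and pH = 14.00 - 1.56 = 12.44.

12.44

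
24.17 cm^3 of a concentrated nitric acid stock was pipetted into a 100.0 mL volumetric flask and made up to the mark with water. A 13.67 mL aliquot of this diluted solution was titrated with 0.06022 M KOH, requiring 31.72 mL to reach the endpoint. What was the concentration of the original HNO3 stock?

0.578 M

n(KOH) = 0.06022 x 0.03172 = 0.001910 mol.
n(HNO3) in the aliquot = 0.001910 mol.
[diluted HNO3] = 0.001910 / 0.01367 = 0.1397 M.
Dilution factor = 100.0/24.17 = 4.137, so [stock] = 0.1397 x 4.137 = 0.578 M.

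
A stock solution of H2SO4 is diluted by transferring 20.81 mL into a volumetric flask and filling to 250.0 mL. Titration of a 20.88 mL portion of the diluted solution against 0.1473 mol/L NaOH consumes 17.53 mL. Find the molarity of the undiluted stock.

0.743 M

n(NaOH) = 0.1473 x 0.01753 = 0.002582 mol.
n(H2SO4) in the aliquot = 0.002582 x 1/2 = 0.001291 mol.
[diluted H2SO4] = 0.001291 / 0.02088 = 0.06183 M.
Dilution factor = 250.0/20.81 = 12.01, so [stock] = 0.06183 x 12.01 = 0.743 M.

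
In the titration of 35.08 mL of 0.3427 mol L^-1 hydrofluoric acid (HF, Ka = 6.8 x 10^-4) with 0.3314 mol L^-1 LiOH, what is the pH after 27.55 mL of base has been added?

3.67

Initial n(HF) = 0.3427 x 0.03508 = 0.01202 mol.
n(LiOH) added = 0.3314 x 0.02755 = 0.009130 mol, converting that many moles of HF to F-.
Remaining n(HF) = 0.002892 mol; n(F-) = 0.009130 mol.
By Henderson-Hasselbalch, pH = pKa + log([A^-]/[HA]) = 3.17 + log(0.009130/0.002892) = 3.17 + (+0.50) = 3.67.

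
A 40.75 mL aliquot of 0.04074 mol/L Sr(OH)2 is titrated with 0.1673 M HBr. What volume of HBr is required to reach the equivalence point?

19.8 mL

n(Sr(OH)2) = 0.04074 mol/L x 0.04075 L = 0.001660 mol.
The neutralisation is 1 Sr(OH)2 : 2 HBr, so n(HBr) = 0.001660 x 2/1 = 0.003320 mol.
V(HBr) = 0.003320 / 0.1673 = 0.01985 L = 19.8 mL.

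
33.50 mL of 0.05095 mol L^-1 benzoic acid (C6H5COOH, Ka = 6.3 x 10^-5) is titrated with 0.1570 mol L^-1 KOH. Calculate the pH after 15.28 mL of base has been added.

n(acid) = 0.05095 x 0.03350 = 0.001707 mol; n(KOH) added = 0.1570 x 0.01528 = 0.002399 mol.
Base is in excess by 0.002399 - 0.001707 = 0.0006921 mol in a total volume of 0.04878 L.
[OH^-] = 0.0006921/0.04878 = 0.01419 M, so pOH = 1.85 and pH = 14.00 - 1.85 = 12.15.

12.15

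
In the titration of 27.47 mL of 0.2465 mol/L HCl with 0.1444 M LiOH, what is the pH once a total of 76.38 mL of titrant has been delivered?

n(acid) = 0.2465 x 0.02747 = 0.006771 mol; n(LiOH) added = 0.1444 x 0.07638 = 0.01103 mol.
Base is in excess by 0.01103 - 0.006771 = 0.004258 mol in a total volume of 0.1038 L.
[OH^-] = 0.004258/0.1038 = 0.04100 M, so pOH = 1.39 and pH = 14.00 - 1.39 = 12.61.

12.61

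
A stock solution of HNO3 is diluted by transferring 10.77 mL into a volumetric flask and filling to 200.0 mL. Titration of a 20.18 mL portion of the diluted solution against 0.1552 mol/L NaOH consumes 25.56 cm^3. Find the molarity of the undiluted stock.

3.65 M

n(NaOH) = 0.1552 x 0.02556 = 0.003967 mol.
n(HNO3) in the aliquot = 0.003967 mol.
[diluted HNO3] = 0.003967 / 0.02018 = 0.1966 M.
Dilution factor = 200.0/10.77 = 18.57, so [stock] = 0.1966 x 18.57 = 3.65 M.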